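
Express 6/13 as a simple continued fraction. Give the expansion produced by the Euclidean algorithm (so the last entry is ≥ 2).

6 = 0·13 + 6
13 = 2·6 + 1
6 = 6·1 + 0  (stop)
So 6/13 = [0; 2, 6].

[0; 2, 6]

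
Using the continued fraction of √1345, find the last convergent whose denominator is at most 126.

√1345 = [36; 1, 2, 14, 2, 1, 72, …] (period length 6).
Convergents:
  p_0/q_0 = 36/1
  p_1/q_1 = 37/1
  p_2/q_2 = 110/3
  p_3/q_3 = 1577/43
  p_4/q_4 = 3264/89
  p_5/q_5 = 4841/132
q_4 = 89 ≤ 126 < 132 = q_5, so the answer is 3264/89.

3264/89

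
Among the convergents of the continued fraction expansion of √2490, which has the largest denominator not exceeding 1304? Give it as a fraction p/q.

√2490 = [49; 1, 8, 1, 98, …] (period length 4).
Convergents:
  p_0/q_0 = 49/1
  p_1/q_1 = 50/1
  p_2/q_2 = 449/9
  p_3/q_3 = 499/10
  p_4/q_4 = 49351/989
  p_5/q_5 = 49850/999
  p_6/q_6 = 448151/8981
q_5 = 999 ≤ 1304 < 8981 = q_6, so the answer is 49850/999.

49850/999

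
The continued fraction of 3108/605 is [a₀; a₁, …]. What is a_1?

3108 = 5·605 + 83   →  a_0 = 5
605 = 7·83 + 24   →  a_1 = 7

7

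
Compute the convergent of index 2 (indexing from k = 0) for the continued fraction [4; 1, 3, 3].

19/4

Using pₖ = aₖpₖ₋₁ + pₖ₋₂, qₖ = aₖqₖ₋₁ + qₖ₋₂ (with p₋₁=1, p₋₂=0, q₋₁=0, q₋₂=1):
  k=0: a=4, p=4, q=1
  k=1: a=1, p=5, q=1
  k=2: a=3, p=19, q=4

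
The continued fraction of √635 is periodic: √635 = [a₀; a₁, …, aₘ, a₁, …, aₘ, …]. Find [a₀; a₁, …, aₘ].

[25; 5, 50]

a₀ = ⌊√635⌋ = 25.
With m₀=0, d₀=1 and mₖ₊₁ = dₖaₖ − mₖ, dₖ₊₁ = (n − mₖ₊₁²)/dₖ, aₖ₊₁ = ⌊(a₀+mₖ₊₁)/dₖ₊₁⌋:
  k=1: m=25, d=10, a=5
  k=2: m=25, d=1, a=50
d=1 and a=2a₀=50 at k=2, so the next step gives (m, d) = (25, 10) again — its k=1 value — and the period has length 2.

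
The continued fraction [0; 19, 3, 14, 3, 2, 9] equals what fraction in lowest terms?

Fold from the inside: start with 9/1.
  2 + 1/9 = 19/9
  3 + 9/19 = 66/19
  14 + 19/66 = 943/66
  3 + 66/943 = 2895/943
  19 + 943/2895 = 55948/2895
  0 + 2895/55948 = 2895/55948

2895/55948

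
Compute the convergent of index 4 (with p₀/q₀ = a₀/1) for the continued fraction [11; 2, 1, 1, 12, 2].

718/63

Using pₖ = aₖpₖ₋₁ + pₖ₋₂, qₖ = aₖqₖ₋₁ + qₖ₋₂ (with p₋₁=1, p₋₂=0, q₋₁=0, q₋₂=1):
  k=0: a=11, p=11, q=1
  k=1: a=2, p=23, q=2
  k=2: a=1, p=34, q=3
  k=3: a=1, p=57, q=5
  k=4: a=12, p=718, q=63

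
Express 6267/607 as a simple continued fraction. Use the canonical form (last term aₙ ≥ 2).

6267 = 10*607 + 197
607 = 3*197 + 16
197 = 12*16 + 5
16 = 3*5 + 1
5 = 5*1 + 0  (stop)
So 6267/607 = [10; 3, 12, 3, 5].

[10; 3, 12, 3, 5]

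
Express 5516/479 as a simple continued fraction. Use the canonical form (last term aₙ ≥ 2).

[11; 1, 1, 15, 2, 7]

5516 = 11×479 + 247
479 = 1×247 + 232
247 = 1×232 + 15
232 = 15×15 + 7
15 = 2×7 + 1
7 = 7×1 + 0  (stop)
So 5516/479 = [11; 1, 1, 15, 2, 7].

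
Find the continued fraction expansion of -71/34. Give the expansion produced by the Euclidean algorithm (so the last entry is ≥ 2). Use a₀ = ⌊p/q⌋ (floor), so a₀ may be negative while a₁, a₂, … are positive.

-71 = -3·34 + 31
34 = 1·31 + 3
31 = 10·3 + 1
3 = 3·1 + 0  (stop)
So -71/34 = [-3; 1, 10, 3].

[-3; 1, 10, 3]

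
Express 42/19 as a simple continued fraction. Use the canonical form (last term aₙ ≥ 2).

42 = 2×19 + 4
19 = 4×4 + 3
4 = 1×3 + 1
3 = 3×1 + 0  (stop)
So 42/19 = [2; 4, 1, 3].

[2; 4, 1, 3]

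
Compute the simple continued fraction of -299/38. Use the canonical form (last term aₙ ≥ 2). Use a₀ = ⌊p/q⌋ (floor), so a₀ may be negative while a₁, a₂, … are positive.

[-8; 7, 1, 1, 2]

-299 = -8×38 + 5
38 = 7×5 + 3
5 = 1×3 + 2
3 = 1×2 + 1
2 = 2×1 + 0  (stop)
So -299/38 = [-8; 7, 1, 1, 2].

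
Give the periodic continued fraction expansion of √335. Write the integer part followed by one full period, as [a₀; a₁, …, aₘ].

a₀ = ⌊√335⌋ = 18.
With m₀=0, d₀=1 and mₖ₊₁ = dₖaₖ − mₖ, dₖ₊₁ = (n − mₖ₊₁²)/dₖ, aₖ₊₁ = ⌊(a₀+mₖ₊₁)/dₖ₊₁⌋:
  k=1: m=18, d=11, a=3
  k=2: m=15, d=10, a=3
  k=3: m=15, d=11, a=3
  k=4: m=18, d=1, a=36
d=1 and a=2a₀=36 at k=4, so the next step gives (m, d) = (18, 11) again — its k=1 value — and the period has length 4.

[18; 3, 3, 3, 36]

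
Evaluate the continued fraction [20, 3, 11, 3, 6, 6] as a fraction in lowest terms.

Fold from the inside: start with 6/1.
  6 + 1/6 = 37/6
  3 + 6/37 = 117/37
  11 + 37/117 = 1324/117
  3 + 117/1324 = 4089/1324
  20 + 1324/4089 = 83104/4089

83104/4089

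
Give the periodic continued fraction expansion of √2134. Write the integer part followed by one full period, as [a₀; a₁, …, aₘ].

[46; 5, 8, 5, 92]

a₀ = ⌊√2134⌋ = 46.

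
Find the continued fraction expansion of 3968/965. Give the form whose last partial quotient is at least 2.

3968 = 4*965 + 108
965 = 8*108 + 101
108 = 1*101 + 7
101 = 14*7 + 3
7 = 2*3 + 1
3 = 3*1 + 0  (stop)
So 3968/965 = [4; 8, 1, 14, 2, 3].

[4; 8, 1, 14, 2, 3]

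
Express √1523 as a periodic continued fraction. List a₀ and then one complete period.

a₀ = ⌊√1523⌋ = 39.
With m₀=0, d₀=1 and mₖ₊₁ = dₖaₖ − mₖ, dₖ₊₁ = (n − mₖ₊₁²)/dₖ, aₖ₊₁ = ⌊(a₀+mₖ₊₁)/dₖ₊₁⌋:
  k=1: m=39, d=2, a=39
  k=2: m=39, d=1, a=78
d=1 and a=2a₀=78 at k=2, so the next step gives (m, d) = (39, 2) again — its k=1 value — and the period has length 2.

[39; 39, 78]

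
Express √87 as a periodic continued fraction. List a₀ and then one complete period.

[9; 3, 18]

a₀ = ⌊√87⌋ = 9.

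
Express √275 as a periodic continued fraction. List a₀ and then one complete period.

[16; 1, 1, 2, 1, 1, 32]

a₀ = ⌊√275⌋ = 16.
With m₀=0, d₀=1 and mₖ₊₁ = dₖaₖ − mₖ, dₖ₊₁ = (n − mₖ₊₁²)/dₖ, aₖ₊₁ = ⌊(a₀+mₖ₊₁)/dₖ₊₁⌋:
  k=1: m=16, d=19, a=1
  k=2: m=3, d=14, a=1
  k=3: m=11, d=11, a=2
  k=4: m=11, d=14, a=1
  k=5: m=3, d=19, a=1
  k=6: m=16, d=1, a=32
d=1 and a=2a₀=32 at k=6, so the next step gives (m, d) = (16, 19) again — its k=1 value — and the period has length 6.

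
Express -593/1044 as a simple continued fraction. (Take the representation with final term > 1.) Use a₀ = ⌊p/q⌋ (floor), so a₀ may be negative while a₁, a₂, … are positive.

[-1; 2, 3, 5, 1, 2, 8]

-593 = -1×1044 + 451
1044 = 2×451 + 142
451 = 3×142 + 25
142 = 5×25 + 17
25 = 1×17 + 8
17 = 2×8 + 1
8 = 8×1 + 0  (stop)
So -593/1044 = [-1; 2, 3, 5, 1, 2, 8].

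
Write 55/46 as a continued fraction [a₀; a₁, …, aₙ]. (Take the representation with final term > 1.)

[1; 5, 9]

55 = 1×46 + 9
46 = 5×9 + 1
9 = 9×1 + 0  (stop)
So 55/46 = [1; 5, 9].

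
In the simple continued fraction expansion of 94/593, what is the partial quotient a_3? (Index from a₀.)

94 = 0·593 + 94   →  a_0 = 0
593 = 6·94 + 29   →  a_1 = 6
94 = 3·29 + 7   →  a_2 = 3
29 = 4·7 + 1   →  a_3 = 4

4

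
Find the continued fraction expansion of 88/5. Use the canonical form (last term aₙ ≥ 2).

[17; 1, 1, 2]

88 = 17×5 + 3
5 = 1×3 + 2
3 = 1×2 + 1
2 = 2×1 + 0  (stop)
So 88/5 = [17; 1, 1, 2].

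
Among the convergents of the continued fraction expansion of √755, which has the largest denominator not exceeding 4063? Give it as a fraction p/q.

√755 = [27; 2, 10, 2, 54, …] (period length 4).
Convergents:
  p_0/q_0 = 27/1
  p_1/q_1 = 55/2
  p_2/q_2 = 577/21
  p_3/q_3 = 1209/44
  p_4/q_4 = 65863/2397
  p_5/q_5 = 132935/4838
q_4 = 2397 ≤ 4063 < 4838 = q_5, so the answer is 65863/2397.

65863/2397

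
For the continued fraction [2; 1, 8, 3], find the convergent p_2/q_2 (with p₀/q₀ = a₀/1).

Using pₖ = aₖpₖ₋₁ + pₖ₋₂, qₖ = aₖqₖ₋₁ + qₖ₋₂ (with p₋₁=1, p₋₂=0, q₋₁=0, q₋₂=1):
  k=0: a=2, p=2, q=1
  k=1: a=1, p=3, q=1
  k=2: a=8, p=26, q=9

26/9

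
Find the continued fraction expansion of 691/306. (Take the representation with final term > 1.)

691 = 2·306 + 79
306 = 3·79 + 69
79 = 1·69 + 10
69 = 6·10 + 9
10 = 1·9 + 1
9 = 9·1 + 0  (stop)
So 691/306 = [2; 3, 1, 6, 1, 9].

[2; 3, 1, 6, 1, 9]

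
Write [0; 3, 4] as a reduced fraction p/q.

4/13

Fold from the inside: start with 4/1.
  3 + 1/4 = 13/4
  0 + 4/13 = 4/13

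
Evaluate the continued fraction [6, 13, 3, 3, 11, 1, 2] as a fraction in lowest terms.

29009/4775

Using pₖ = aₖpₖ₋₁ + pₖ₋₂ and qₖ = aₖqₖ₋₁ + qₖ₋₂:
  k=0: a=6, p=6, q=1
  k=1: a=13, p=79, q=13
  k=2: a=3, p=243, q=40
  k=3: a=3, p=808, q=133
  k=4: a=11, p=9131, q=1503
  k=5: a=1, p=9939, q=1636
  k=6: a=2, p=29009, q=4775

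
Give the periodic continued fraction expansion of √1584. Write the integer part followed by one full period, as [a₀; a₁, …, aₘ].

a₀ = ⌊√1584⌋ = 39.
With m₀=0, d₀=1 and mₖ₊₁ = dₖaₖ − mₖ, dₖ₊₁ = (n − mₖ₊₁²)/dₖ, aₖ₊₁ = ⌊(a₀+mₖ₊₁)/dₖ₊₁⌋:
  k=1: m=39, d=63, a=1
  k=2: m=24, d=16, a=3
  k=3: m=24, d=63, a=1
  k=4: m=39, d=1, a=78
d=1 and a=2a₀=78 at k=4, so the next step gives (m, d) = (39, 63) again — its k=1 value — and the period has length 4.

[39; 1, 3, 1, 78]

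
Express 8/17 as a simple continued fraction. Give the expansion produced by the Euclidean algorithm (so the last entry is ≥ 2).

8 = 0×17 + 8
17 = 2×8 + 1
8 = 8×1 + 0  (stop)
So 8/17 = [0; 2, 8].

[0; 2, 8]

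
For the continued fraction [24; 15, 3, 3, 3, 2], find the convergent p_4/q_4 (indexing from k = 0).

Using pₖ = aₖpₖ₋₁ + pₖ₋₂, qₖ = aₖqₖ₋₁ + qₖ₋₂ (with p₋₁=1, p₋₂=0, q₋₁=0, q₋₂=1):
  k=0: a=24, p=24, q=1
  k=1: a=15, p=361, q=15
  k=2: a=3, p=1107, q=46
  k=3: a=3, p=3682, q=153
  k=4: a=3, p=12153, q=505

12153/505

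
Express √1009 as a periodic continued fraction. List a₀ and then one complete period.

a₀ = ⌊√1009⌋ = 31.

[31; 1, 3, 3, 1, 62]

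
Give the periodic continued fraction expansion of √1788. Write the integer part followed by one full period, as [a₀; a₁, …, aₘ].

[42; 3, 1, 1, 20, 1, 1, 3, 84]

a₀ = ⌊√1788⌋ = 42.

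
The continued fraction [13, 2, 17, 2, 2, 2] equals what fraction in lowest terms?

5799/430

Using pₖ = aₖpₖ₋₁ + pₖ₋₂ and qₖ = aₖqₖ₋₁ + qₖ₋₂:
  k=0: a=13, p=13, q=1
  k=1: a=2, p=27, q=2
  k=2: a=17, p=472, q=35
  k=3: a=2, p=971, q=72
  k=4: a=2, p=2414, q=179
  k=5: a=2, p=5799, q=430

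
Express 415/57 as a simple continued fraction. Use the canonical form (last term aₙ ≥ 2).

[7; 3, 1, 1, 3, 2]

415 = 7*57 + 16
57 = 3*16 + 9
16 = 1*9 + 7
9 = 1*7 + 2
7 = 3*2 + 1
2 = 2*1 + 0  (stop)
So 415/57 = [7; 3, 1, 1, 3, 2].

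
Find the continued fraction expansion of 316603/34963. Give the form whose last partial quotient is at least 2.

316603 = 9·34963 + 1936
34963 = 18·1936 + 115
1936 = 16·115 + 96
115 = 1·96 + 19
96 = 5·19 + 1
19 = 19·1 + 0  (stop)
So 316603/34963 = [9; 18, 16, 1, 5, 19].

[9; 18, 16, 1, 5, 19]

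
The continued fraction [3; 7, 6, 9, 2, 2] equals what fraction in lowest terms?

Using pₖ = aₖpₖ₋₁ + pₖ₋₂ and qₖ = aₖqₖ₋₁ + qₖ₋₂:
  k=0: a=3, p=3, q=1
  k=1: a=7, p=22, q=7
  k=2: a=6, p=135, q=43
  k=3: a=9, p=1237, q=394
  k=4: a=2, p=2609, q=831
  k=5: a=2, p=6455, q=2056

6455/2056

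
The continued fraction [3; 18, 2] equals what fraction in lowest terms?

113/37

Fold from the inside: start with 2/1.
  18 + 1/2 = 37/2
  3 + 2/37 = 113/37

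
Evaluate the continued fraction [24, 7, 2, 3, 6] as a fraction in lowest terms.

Fold from the inside: start with 6/1.
  3 + 1/6 = 19/6
  2 + 6/19 = 44/19
  7 + 19/44 = 327/44
  24 + 44/327 = 7892/327

7892/327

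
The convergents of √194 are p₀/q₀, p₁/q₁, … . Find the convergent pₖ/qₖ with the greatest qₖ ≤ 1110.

√194 = [13; 1, 12, 1, 26, …] (period length 4).
Convergents:
  p_0/q_0 = 13/1
  p_1/q_1 = 14/1
  p_2/q_2 = 181/13
  p_3/q_3 = 195/14
  p_4/q_4 = 5251/377
  p_5/q_5 = 5446/391
  p_6/q_6 = 70603/5069
q_5 = 391 ≤ 1110 < 5069 = q_6, so the answer is 5446/391.

5446/391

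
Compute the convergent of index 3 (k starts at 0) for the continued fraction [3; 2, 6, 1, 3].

52/15

Using pₖ = aₖpₖ₋₁ + pₖ₋₂, qₖ = aₖqₖ₋₁ + qₖ₋₂ (with p₋₁=1, p₋₂=0, q₋₁=0, q₋₂=1):
  k=0: a=3, p=3, q=1
  k=1: a=2, p=7, q=2
  k=2: a=6, p=45, q=13
  k=3: a=1, p=52, q=15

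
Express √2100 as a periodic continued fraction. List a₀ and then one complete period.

a₀ = ⌊√2100⌋ = 45.
With m₀=0, d₀=1 and mₖ₊₁ = dₖaₖ − mₖ, dₖ₊₁ = (n − mₖ₊₁²)/dₖ, aₖ₊₁ = ⌊(a₀+mₖ₊₁)/dₖ₊₁⌋:
  k=1: m=45, d=75, a=1
  k=2: m=30, d=16, a=4
  k=3: m=34, d=59, a=1
  k=4: m=25, d=25, a=2
  k=5: m=25, d=59, a=1
  k=6: m=34, d=16, a=4
  k=7: m=30, d=75, a=1
  k=8: m=45, d=1, a=90
d=1 and a=2a₀=90 at k=8, so the next step gives (m, d) = (45, 75) again — its k=1 value — and the period has length 8.

[45; 1, 4, 1, 2, 1, 4, 1, 90]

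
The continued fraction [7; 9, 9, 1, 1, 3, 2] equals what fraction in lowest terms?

9904/1393

Using pₖ = aₖpₖ₋₁ + pₖ₋₂ and qₖ = aₖqₖ₋₁ + qₖ₋₂:
  k=0: a=7, p=7, q=1
  k=1: a=9, p=64, q=9
  k=2: a=9, p=583, q=82
  k=3: a=1, p=647, q=91
  k=4: a=1, p=1230, q=173
  k=5: a=3, p=4337, q=610
  k=6: a=2, p=9904, q=1393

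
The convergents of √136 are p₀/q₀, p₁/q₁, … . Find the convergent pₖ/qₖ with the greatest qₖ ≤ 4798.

55499/4759

√136 = [11; 1, 1, 1, 22, …] (period length 4).
Convergents:
  p_0/q_0 = 11/1
  p_1/q_1 = 12/1
  p_2/q_2 = 23/2
  p_3/q_3 = 35/3
  p_4/q_4 = 793/68
  p_5/q_5 = 828/71
  p_6/q_6 = 1621/139
  p_7/q_7 = 2449/210
  p_8/q_8 = 55499/4759
  p_9/q_9 = 57948/4969
q_8 = 4759 ≤ 4798 < 4969 = q_9, so the answer is 55499/4759.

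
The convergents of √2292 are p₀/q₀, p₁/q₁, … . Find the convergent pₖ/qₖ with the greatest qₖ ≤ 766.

36337/759

√2292 = [47; 1, 6, 1, 94, …] (period length 4).
Convergents:
  p_0/q_0 = 47/1
  p_1/q_1 = 48/1
  p_2/q_2 = 335/7
  p_3/q_3 = 383/8
  p_4/q_4 = 36337/759
  p_5/q_5 = 36720/767
q_4 = 759 ≤ 766 < 767 = q_5, so the answer is 36337/759.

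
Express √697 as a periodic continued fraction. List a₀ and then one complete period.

a₀ = ⌊√697⌋ = 26.

[26; 2, 2, 52]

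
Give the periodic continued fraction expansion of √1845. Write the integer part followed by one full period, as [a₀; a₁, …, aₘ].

a₀ = ⌊√1845⌋ = 42.
With m₀=0, d₀=1 and mₖ₊₁ = dₖaₖ − mₖ, dₖ₊₁ = (n − mₖ₊₁²)/dₖ, aₖ₊₁ = ⌊(a₀+mₖ₊₁)/dₖ₊₁⌋:
  k=1: m=42, d=81, a=1
  k=2: m=39, d=4, a=20
  k=3: m=41, d=41, a=2
  k=4: m=41, d=4, a=20
  k=5: m=39, d=81, a=1
  k=6: m=42, d=1, a=84
d=1 and a=2a₀=84 at k=6, so the next step gives (m, d) = (42, 81) again — its k=1 value — and the period has length 6.

[42; 1, 20, 2, 20, 1, 84]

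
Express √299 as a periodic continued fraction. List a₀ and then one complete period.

a₀ = ⌊√299⌋ = 17.
With m₀=0, d₀=1 and mₖ₊₁ = dₖaₖ − mₖ, dₖ₊₁ = (n − mₖ₊₁²)/dₖ, aₖ₊₁ = ⌊(a₀+mₖ₊₁)/dₖ₊₁⌋:
  k=1: m=17, d=10, a=3
  k=2: m=13, d=13, a=2
  k=3: m=13, d=10, a=3
  k=4: m=17, d=1, a=34
d=1 and a=2a₀=34 at k=4, so the next step gives (m, d) = (17, 10) again — its k=1 value — and the period has length 4.

[17; 3, 2, 3, 34]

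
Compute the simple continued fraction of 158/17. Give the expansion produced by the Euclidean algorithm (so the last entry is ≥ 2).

158 = 9*17 + 5
17 = 3*5 + 2
5 = 2*2 + 1
2 = 2*1 + 0  (stop)
So 158/17 = [9; 3, 2, 2].

[9; 3, 2, 2]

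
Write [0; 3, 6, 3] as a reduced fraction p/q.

Fold from the inside: start with 3/1.
  6 + 1/3 = 19/3
  3 + 3/19 = 60/19
  0 + 19/60 = 19/60

19/60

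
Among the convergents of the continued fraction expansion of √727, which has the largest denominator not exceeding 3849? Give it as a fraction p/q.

√727 = [26; 1, 25, 1, 52, …] (period length 4).
Convergents:
  p_0/q_0 = 26/1
  p_1/q_1 = 27/1
  p_2/q_2 = 701/26
  p_3/q_3 = 728/27
  p_4/q_4 = 38557/1430
  p_5/q_5 = 39285/1457
  p_6/q_6 = 1020682/37855
q_5 = 1457 ≤ 3849 < 37855 = q_6, so the answer is 39285/1457.

39285/1457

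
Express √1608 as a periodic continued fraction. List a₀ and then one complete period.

[40; 10, 80]

a₀ = ⌊√1608⌋ = 40.
With m₀=0, d₀=1 and mₖ₊₁ = dₖaₖ − mₖ, dₖ₊₁ = (n − mₖ₊₁²)/dₖ, aₖ₊₁ = ⌊(a₀+mₖ₊₁)/dₖ₊₁⌋:
  k=1: m=40, d=8, a=10
  k=2: m=40, d=1, a=80
d=1 and a=2a₀=80 at k=2, so the next step gives (m, d) = (40, 8) again — its k=1 value — and the period has length 2.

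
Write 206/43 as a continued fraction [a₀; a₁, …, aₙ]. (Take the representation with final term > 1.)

206 = 4*43 + 34
43 = 1*34 + 9
34 = 3*9 + 7
9 = 1*7 + 2
7 = 3*2 + 1
2 = 2*1 + 0  (stop)
So 206/43 = [4; 1, 3, 1, 3, 2].

[4; 1, 3, 1, 3, 2]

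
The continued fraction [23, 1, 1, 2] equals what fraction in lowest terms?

118/5

Fold from the inside: start with 2/1.
  1 + 1/2 = 3/2
  1 + 2/3 = 5/3
  23 + 3/5 = 118/5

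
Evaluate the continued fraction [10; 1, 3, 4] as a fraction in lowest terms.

183/17

Using pₖ = aₖpₖ₋₁ + pₖ₋₂ and qₖ = aₖqₖ₋₁ + qₖ₋₂:
  k=0: a=10, p=10, q=1
  k=1: a=1, p=11, q=1
  k=2: a=3, p=43, q=4
  k=3: a=4, p=183, q=17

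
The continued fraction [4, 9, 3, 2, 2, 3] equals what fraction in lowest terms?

Using pₖ = aₖpₖ₋₁ + pₖ₋₂ and qₖ = aₖqₖ₋₁ + qₖ₋₂:
  k=0: a=4, p=4, q=1
  k=1: a=9, p=37, q=9
  k=2: a=3, p=115, q=28
  k=3: a=2, p=267, q=65
  k=4: a=2, p=649, q=158
  k=5: a=3, p=2214, q=539

2214/539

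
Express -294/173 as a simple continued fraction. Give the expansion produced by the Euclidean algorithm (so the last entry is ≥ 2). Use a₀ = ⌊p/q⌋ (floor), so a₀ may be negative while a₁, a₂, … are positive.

-294 = -2·173 + 52
173 = 3·52 + 17
52 = 3·17 + 1
17 = 17·1 + 0  (stop)
So -294/173 = [-2; 3, 3, 17].

[-2; 3, 3, 17]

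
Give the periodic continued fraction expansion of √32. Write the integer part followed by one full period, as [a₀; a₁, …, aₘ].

[5; 1, 1, 1, 10]

a₀ = ⌊√32⌋ = 5.
With m₀=0, d₀=1 and mₖ₊₁ = dₖaₖ − mₖ, dₖ₊₁ = (n − mₖ₊₁²)/dₖ, aₖ₊₁ = ⌊(a₀+mₖ₊₁)/dₖ₊₁⌋:
  k=1: m=5, d=7, a=1
  k=2: m=2, d=4, a=1
  k=3: m=2, d=7, a=1
  k=4: m=5, d=1, a=10
d=1 and a=2a₀=10 at k=4, so the next step gives (m, d) = (5, 7) again — its k=1 value — and the period has length 4.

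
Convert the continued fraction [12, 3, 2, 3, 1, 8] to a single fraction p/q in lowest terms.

Fold from the inside: start with 8/1.
  1 + 1/8 = 9/8
  3 + 8/9 = 35/9
  2 + 9/35 = 79/35
  3 + 35/79 = 272/79
  12 + 79/272 = 3343/272

3343/272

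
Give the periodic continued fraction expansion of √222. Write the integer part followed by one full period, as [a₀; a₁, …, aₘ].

a₀ = ⌊√222⌋ = 14.
With m₀=0, d₀=1 and mₖ₊₁ = dₖaₖ − mₖ, dₖ₊₁ = (n − mₖ₊₁²)/dₖ, aₖ₊₁ = ⌊(a₀+mₖ₊₁)/dₖ₊₁⌋:
  k=1: m=14, d=26, a=1
  k=2: m=12, d=3, a=8
  k=3: m=12, d=26, a=1
  k=4: m=14, d=1, a=28
d=1 and a=2a₀=28 at k=4, so the next step gives (m, d) = (14, 26) again — its k=1 value — and the period has length 4.

[14; 1, 8, 1, 28]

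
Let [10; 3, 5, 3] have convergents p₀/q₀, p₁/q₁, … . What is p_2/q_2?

165/16

Using pₖ = aₖpₖ₋₁ + pₖ₋₂, qₖ = aₖqₖ₋₁ + qₖ₋₂ (with p₋₁=1, p₋₂=0, q₋₁=0, q₋₂=1):
  k=0: a=10, p=10, q=1
  k=1: a=3, p=31, q=3
  k=2: a=5, p=165, q=16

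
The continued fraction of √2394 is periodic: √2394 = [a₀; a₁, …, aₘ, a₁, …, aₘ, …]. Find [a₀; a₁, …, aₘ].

[48; 1, 12, 1, 96]

a₀ = ⌊√2394⌋ = 48.
With m₀=0, d₀=1 and mₖ₊₁ = dₖaₖ − mₖ, dₖ₊₁ = (n − mₖ₊₁²)/dₖ, aₖ₊₁ = ⌊(a₀+mₖ₊₁)/dₖ₊₁⌋:
  k=1: m=48, d=90, a=1
  k=2: m=42, d=7, a=12
  k=3: m=42, d=90, a=1
  k=4: m=48, d=1, a=96
d=1 and a=2a₀=96 at k=4, so the next step gives (m, d) = (48, 90) again — its k=1 value — and the period has length 4.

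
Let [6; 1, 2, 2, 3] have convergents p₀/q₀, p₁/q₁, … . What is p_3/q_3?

Using pₖ = aₖpₖ₋₁ + pₖ₋₂, qₖ = aₖqₖ₋₁ + qₖ₋₂ (with p₋₁=1, p₋₂=0, q₋₁=0, q₋₂=1):
  k=0: a=6, p=6, q=1
  k=1: a=1, p=7, q=1
  k=2: a=2, p=20, q=3
  k=3: a=2, p=47, q=7

47/7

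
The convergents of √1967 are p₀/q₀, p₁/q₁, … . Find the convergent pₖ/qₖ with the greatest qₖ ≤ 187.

√1967 = [44; 2, 1, 5, 1, 2, 88, …] (period length 6).
Convergents:
  p_0/q_0 = 44/1
  p_1/q_1 = 89/2
  p_2/q_2 = 133/3
  p_3/q_3 = 754/17
  p_4/q_4 = 887/20
  p_5/q_5 = 2528/57
  p_6/q_6 = 223351/5036
q_5 = 57 ≤ 187 < 5036 = q_6, so the answer is 2528/57.

2528/57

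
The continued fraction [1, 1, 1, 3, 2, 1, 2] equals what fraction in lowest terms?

97/62

Using pₖ = aₖpₖ₋₁ + pₖ₋₂ and qₖ = aₖqₖ₋₁ + qₖ₋₂:
  k=0: a=1, p=1, q=1
  k=1: a=1, p=2, q=1
  k=2: a=1, p=3, q=2
  k=3: a=3, p=11, q=7
  k=4: a=2, p=25, q=16
  k=5: a=1, p=36, q=23
  k=6: a=2, p=97, q=62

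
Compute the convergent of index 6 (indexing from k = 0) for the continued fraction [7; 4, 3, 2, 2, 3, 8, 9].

Using pₖ = aₖpₖ₋₁ + pₖ₋₂, qₖ = aₖqₖ₋₁ + qₖ₋₂ (with p₋₁=1, p₋₂=0, q₋₁=0, q₋₂=1):
  k=0: a=7, p=7, q=1
  k=1: a=4, p=29, q=4
  k=2: a=3, p=94, q=13
  k=3: a=2, p=217, q=30
  k=4: a=2, p=528, q=73
  k=5: a=3, p=1801, q=249
  k=6: a=8, p=14936, q=2065

14936/2065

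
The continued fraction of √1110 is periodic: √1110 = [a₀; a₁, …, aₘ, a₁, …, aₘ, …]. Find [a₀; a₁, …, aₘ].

a₀ = ⌊√1110⌋ = 33.
With m₀=0, d₀=1 and mₖ₊₁ = dₖaₖ − mₖ, dₖ₊₁ = (n − mₖ₊₁²)/dₖ, aₖ₊₁ = ⌊(a₀+mₖ₊₁)/dₖ₊₁⌋:
  k=1: m=33, d=21, a=3
  k=2: m=30, d=10, a=6
  k=3: m=30, d=21, a=3
  k=4: m=33, d=1, a=66
d=1 and a=2a₀=66 at k=4, so the next step gives (m, d) = (33, 21) again — its k=1 value — and the period has length 4.

[33; 3, 6, 3, 66]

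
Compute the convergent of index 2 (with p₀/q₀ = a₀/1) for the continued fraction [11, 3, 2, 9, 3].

Using pₖ = aₖpₖ₋₁ + pₖ₋₂, qₖ = aₖqₖ₋₁ + qₖ₋₂ (with p₋₁=1, p₋₂=0, q₋₁=0, q₋₂=1):
  k=0: a=11, p=11, q=1
  k=1: a=3, p=34, q=3
  k=2: a=2, p=79, q=7

79/7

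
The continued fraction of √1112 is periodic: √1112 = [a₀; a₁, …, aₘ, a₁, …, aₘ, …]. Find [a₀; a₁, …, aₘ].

a₀ = ⌊√1112⌋ = 33.
With m₀=0, d₀=1 and mₖ₊₁ = dₖaₖ − mₖ, dₖ₊₁ = (n − mₖ₊₁²)/dₖ, aₖ₊₁ = ⌊(a₀+mₖ₊₁)/dₖ₊₁⌋:
  k=1: m=33, d=23, a=2
  k=2: m=13, d=41, a=1
  k=3: m=28, d=8, a=7
  k=4: m=28, d=41, a=1
  k=5: m=13, d=23, a=2
  k=6: m=33, d=1, a=66
d=1 and a=2a₀=66 at k=6, so the next step gives (m, d) = (33, 23) again — its k=1 value — and the period has length 6.

[33; 2, 1, 7, 1, 2, 66]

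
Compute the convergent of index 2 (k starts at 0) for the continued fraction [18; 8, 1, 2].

163/9

Using pₖ = aₖpₖ₋₁ + pₖ₋₂, qₖ = aₖqₖ₋₁ + qₖ₋₂ (with p₋₁=1, p₋₂=0, q₋₁=0, q₋₂=1):
  k=0: a=18, p=18, q=1
  k=1: a=8, p=145, q=8
  k=2: a=1, p=163, q=9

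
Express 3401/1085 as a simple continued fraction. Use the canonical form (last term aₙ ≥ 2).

[3; 7, 2, 3, 6, 1, 2]

3401 = 3·1085 + 146
1085 = 7·146 + 63
146 = 2·63 + 20
63 = 3·20 + 3
20 = 6·3 + 2
3 = 1·2 + 1
2 = 2·1 + 0  (stop)
So 3401/1085 = [3; 7, 2, 3, 6, 1, 2].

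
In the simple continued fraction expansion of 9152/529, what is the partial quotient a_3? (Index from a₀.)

9152 = 17·529 + 159   →  a_0 = 17
529 = 3·159 + 52   →  a_1 = 3
159 = 3·52 + 3   →  a_2 = 3
52 = 17·3 + 1   →  a_3 = 17

17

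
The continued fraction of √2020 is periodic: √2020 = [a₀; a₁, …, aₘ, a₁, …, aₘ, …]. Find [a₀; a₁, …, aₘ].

a₀ = ⌊√2020⌋ = 44.
With m₀=0, d₀=1 and mₖ₊₁ = dₖaₖ − mₖ, dₖ₊₁ = (n − mₖ₊₁²)/dₖ, aₖ₊₁ = ⌊(a₀+mₖ₊₁)/dₖ₊₁⌋:
  k=1: m=44, d=84, a=1
  k=2: m=40, d=5, a=16
  k=3: m=40, d=84, a=1
  k=4: m=44, d=1, a=88
d=1 and a=2a₀=88 at k=4, so the next step gives (m, d) = (44, 84) again — its k=1 value — and the period has length 4.

[44; 1, 16, 1, 88]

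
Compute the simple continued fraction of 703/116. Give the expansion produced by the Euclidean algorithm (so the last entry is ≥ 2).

[6; 16, 1, 1, 3]

703 = 6*116 + 7
116 = 16*7 + 4
7 = 1*4 + 3
4 = 1*3 + 1
3 = 3*1 + 0  (stop)
So 703/116 = [6; 16, 1, 1, 3].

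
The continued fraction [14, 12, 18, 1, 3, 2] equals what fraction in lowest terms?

28687/2037

Using pₖ = aₖpₖ₋₁ + pₖ₋₂ and qₖ = aₖqₖ₋₁ + qₖ₋₂:
  k=0: a=14, p=14, q=1
  k=1: a=12, p=169, q=12
  k=2: a=18, p=3056, q=217
  k=3: a=1, p=3225, q=229
  k=4: a=3, p=12731, q=904
  k=5: a=2, p=28687, q=2037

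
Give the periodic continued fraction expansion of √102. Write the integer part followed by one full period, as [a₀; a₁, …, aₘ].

a₀ = ⌊√102⌋ = 10.

[10; 10, 20]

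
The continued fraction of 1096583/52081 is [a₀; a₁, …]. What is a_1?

18

1096583 = 21·52081 + 2882   →  a_0 = 21
52081 = 18·2882 + 205   →  a_1 = 18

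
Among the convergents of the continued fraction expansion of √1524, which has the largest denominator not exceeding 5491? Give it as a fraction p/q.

√1524 = [39; 26, 78, …] (period length 2).
Convergents:
  p_0/q_0 = 39/1
  p_1/q_1 = 1015/26
  p_2/q_2 = 79209/2029
  p_3/q_3 = 2060449/52780
q_2 = 2029 ≤ 5491 < 52780 = q_3, so the answer is 79209/2029.

79209/2029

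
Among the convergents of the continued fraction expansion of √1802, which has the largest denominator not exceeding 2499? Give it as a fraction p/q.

√1802 = [42; 2, 4, 2, 84, …] (period length 4).
Convergents:
  p_0/q_0 = 42/1
  p_1/q_1 = 85/2
  p_2/q_2 = 382/9
  p_3/q_3 = 849/20
  p_4/q_4 = 71698/1689
  p_5/q_5 = 144245/3398
q_4 = 1689 ≤ 2499 < 3398 = q_5, so the answer is 71698/1689.

71698/1689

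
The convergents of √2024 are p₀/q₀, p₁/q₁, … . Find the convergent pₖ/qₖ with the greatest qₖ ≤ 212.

4049/90

√2024 = [44; 1, 88, …] (period length 2).
Convergents:
  p_0/q_0 = 44/1
  p_1/q_1 = 45/1
  p_2/q_2 = 4004/89
  p_3/q_3 = 4049/90
  p_4/q_4 = 360316/8009
q_3 = 90 ≤ 212 < 8009 = q_4, so the answer is 4049/90.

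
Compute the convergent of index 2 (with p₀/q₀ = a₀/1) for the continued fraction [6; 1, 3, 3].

27/4

Using pₖ = aₖpₖ₋₁ + pₖ₋₂, qₖ = aₖqₖ₋₁ + qₖ₋₂ (with p₋₁=1, p₋₂=0, q₋₁=0, q₋₂=1):
  k=0: a=6, p=6, q=1
  k=1: a=1, p=7, q=1
  k=2: a=3, p=27, q=4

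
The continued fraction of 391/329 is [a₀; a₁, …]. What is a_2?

3

391 = 1·329 + 62   →  a_0 = 1
329 = 5·62 + 19   →  a_1 = 5
62 = 3·19 + 5   →  a_2 = 3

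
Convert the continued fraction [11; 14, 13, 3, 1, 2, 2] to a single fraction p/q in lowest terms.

Using pₖ = aₖpₖ₋₁ + pₖ₋₂ and qₖ = aₖqₖ₋₁ + qₖ₋₂:
  k=0: a=11, p=11, q=1
  k=1: a=14, p=155, q=14
  k=2: a=13, p=2026, q=183
  k=3: a=3, p=6233, q=563
  k=4: a=1, p=8259, q=746
  k=5: a=2, p=22751, q=2055
  k=6: a=2, p=53761, q=4856

53761/4856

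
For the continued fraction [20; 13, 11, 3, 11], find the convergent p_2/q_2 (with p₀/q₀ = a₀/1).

Using pₖ = aₖpₖ₋₁ + pₖ₋₂, qₖ = aₖqₖ₋₁ + qₖ₋₂ (with p₋₁=1, p₋₂=0, q₋₁=0, q₋₂=1):
  k=0: a=20, p=20, q=1
  k=1: a=13, p=261, q=13
  k=2: a=11, p=2891, q=144

2891/144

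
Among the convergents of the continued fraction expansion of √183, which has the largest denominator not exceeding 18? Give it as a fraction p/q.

230/17

√183 = [13; 1, 1, 8, 1, 1, 26, …] (period length 6).
Convergents:
  p_0/q_0 = 13/1
  p_1/q_1 = 14/1
  p_2/q_2 = 27/2
  p_3/q_3 = 230/17
  p_4/q_4 = 257/19
q_3 = 17 ≤ 18 < 19 = q_4, so the answer is 230/17.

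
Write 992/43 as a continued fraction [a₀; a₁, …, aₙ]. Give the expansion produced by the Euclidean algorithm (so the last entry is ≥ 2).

[23; 14, 3]

992 = 23×43 + 3
43 = 14×3 + 1
3 = 3×1 + 0  (stop)
So 992/43 = [23; 14, 3].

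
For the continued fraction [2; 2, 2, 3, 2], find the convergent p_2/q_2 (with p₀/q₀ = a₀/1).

12/5

Using pₖ = aₖpₖ₋₁ + pₖ₋₂, qₖ = aₖqₖ₋₁ + qₖ₋₂ (with p₋₁=1, p₋₂=0, q₋₁=0, q₋₂=1):
  k=0: a=2, p=2, q=1
  k=1: a=2, p=5, q=2
  k=2: a=2, p=12, q=5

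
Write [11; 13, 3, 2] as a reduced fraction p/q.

Fold from the inside: start with 2/1.
  3 + 1/2 = 7/2
  13 + 2/7 = 93/7
  11 + 7/93 = 1030/93

1030/93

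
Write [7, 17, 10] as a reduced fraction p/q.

Fold from the inside: start with 10/1.
  17 + 1/10 = 171/10
  7 + 10/171 = 1207/171

1207/171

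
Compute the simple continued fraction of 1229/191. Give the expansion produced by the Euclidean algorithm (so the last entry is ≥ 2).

[6; 2, 3, 3, 8]

1229 = 6×191 + 83
191 = 2×83 + 25
83 = 3×25 + 8
25 = 3×8 + 1
8 = 8×1 + 0  (stop)
So 1229/191 = [6; 2, 3, 3, 8].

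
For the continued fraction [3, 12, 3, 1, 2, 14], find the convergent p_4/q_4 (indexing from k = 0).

416/135

Using pₖ = aₖpₖ₋₁ + pₖ₋₂, qₖ = aₖqₖ₋₁ + qₖ₋₂ (with p₋₁=1, p₋₂=0, q₋₁=0, q₋₂=1):
  k=0: a=3, p=3, q=1
  k=1: a=12, p=37, q=12
  k=2: a=3, p=114, q=37
  k=3: a=1, p=151, q=49
  k=4: a=2, p=416, q=135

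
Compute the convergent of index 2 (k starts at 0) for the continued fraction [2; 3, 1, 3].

9/4

Using pₖ = aₖpₖ₋₁ + pₖ₋₂, qₖ = aₖqₖ₋₁ + qₖ₋₂ (with p₋₁=1, p₋₂=0, q₋₁=0, q₋₂=1):
  k=0: a=2, p=2, q=1
  k=1: a=3, p=7, q=3
  k=2: a=1, p=9, q=4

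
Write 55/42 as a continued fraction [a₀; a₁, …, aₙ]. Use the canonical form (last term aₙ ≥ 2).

[1; 3, 4, 3]

55 = 1·42 + 13
42 = 3·13 + 3
13 = 4·3 + 1
3 = 3·1 + 0  (stop)
So 55/42 = [1; 3, 4, 3].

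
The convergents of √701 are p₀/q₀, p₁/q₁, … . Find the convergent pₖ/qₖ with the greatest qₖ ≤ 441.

√701 = [26; 2, 10, 10, 2, 52, …] (period length 5).
Convergents:
  p_0/q_0 = 26/1
  p_1/q_1 = 53/2
  p_2/q_2 = 556/21
  p_3/q_3 = 5613/212
  p_4/q_4 = 11782/445
q_3 = 212 ≤ 441 < 445 = q_4, so the answer is 5613/212.

5613/212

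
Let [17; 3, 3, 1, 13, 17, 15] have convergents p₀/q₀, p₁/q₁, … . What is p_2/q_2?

Using pₖ = aₖpₖ₋₁ + pₖ₋₂, qₖ = aₖqₖ₋₁ + qₖ₋₂ (with p₋₁=1, p₋₂=0, q₋₁=0, q₋₂=1):
  k=0: a=17, p=17, q=1
  k=1: a=3, p=52, q=3
  k=2: a=3, p=173, q=10

173/10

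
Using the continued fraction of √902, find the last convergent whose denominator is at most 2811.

54090/1801

√902 = [30; 30, 60, …] (period length 2).
Convergents:
  p_0/q_0 = 30/1
  p_1/q_1 = 901/30
  p_2/q_2 = 54090/1801
  p_3/q_3 = 1623601/54060
q_2 = 1801 ≤ 2811 < 54060 = q_3, so the answer is 54090/1801.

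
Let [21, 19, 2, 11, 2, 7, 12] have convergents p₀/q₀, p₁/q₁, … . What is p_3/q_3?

Using pₖ = aₖpₖ₋₁ + pₖ₋₂, qₖ = aₖqₖ₋₁ + qₖ₋₂ (with p₋₁=1, p₋₂=0, q₋₁=0, q₋₂=1):
  k=0: a=21, p=21, q=1
  k=1: a=19, p=400, q=19
  k=2: a=2, p=821, q=39
  k=3: a=11, p=9431, q=448

9431/448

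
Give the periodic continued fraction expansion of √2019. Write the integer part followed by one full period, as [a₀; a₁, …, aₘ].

[44; 1, 13, 1, 88]

a₀ = ⌊√2019⌋ = 44.
With m₀=0, d₀=1 and mₖ₊₁ = dₖaₖ − mₖ, dₖ₊₁ = (n − mₖ₊₁²)/dₖ, aₖ₊₁ = ⌊(a₀+mₖ₊₁)/dₖ₊₁⌋:
  k=1: m=44, d=83, a=1
  k=2: m=39, d=6, a=13
  k=3: m=39, d=83, a=1
  k=4: m=44, d=1, a=88
d=1 and a=2a₀=88 at k=4, so the next step gives (m, d) = (44, 83) again — its k=1 value — and the period has length 4.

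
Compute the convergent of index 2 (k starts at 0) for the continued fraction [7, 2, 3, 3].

Using pₖ = aₖpₖ₋₁ + pₖ₋₂, qₖ = aₖqₖ₋₁ + qₖ₋₂ (with p₋₁=1, p₋₂=0, q₋₁=0, q₋₂=1):
  k=0: a=7, p=7, q=1
  k=1: a=2, p=15, q=2
  k=2: a=3, p=52, q=7

52/7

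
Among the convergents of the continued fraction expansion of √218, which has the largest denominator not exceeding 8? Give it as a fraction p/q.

√218 = [14; 1, 3, 3, 1, 28, …] (period length 5).
Convergents:
  p_0/q_0 = 14/1
  p_1/q_1 = 15/1
  p_2/q_2 = 59/4
  p_3/q_3 = 192/13
q_2 = 4 ≤ 8 < 13 = q_3, so the answer is 59/4.

59/4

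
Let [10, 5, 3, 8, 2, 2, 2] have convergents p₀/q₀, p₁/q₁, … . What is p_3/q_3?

1355/133

Using pₖ = aₖpₖ₋₁ + pₖ₋₂, qₖ = aₖqₖ₋₁ + qₖ₋₂ (with p₋₁=1, p₋₂=0, q₋₁=0, q₋₂=1):
  k=0: a=10, p=10, q=1
  k=1: a=5, p=51, q=5
  k=2: a=3, p=163, q=16
  k=3: a=8, p=1355, q=133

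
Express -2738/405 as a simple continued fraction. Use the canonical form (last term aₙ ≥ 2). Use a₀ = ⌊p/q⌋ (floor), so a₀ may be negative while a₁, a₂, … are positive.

-2738 = -7×405 + 97
405 = 4×97 + 17
97 = 5×17 + 12
17 = 1×12 + 5
12 = 2×5 + 2
5 = 2×2 + 1
2 = 2×1 + 0  (stop)
So -2738/405 = [-7; 4, 5, 1, 2, 2, 2].

[-7; 4, 5, 1, 2, 2, 2]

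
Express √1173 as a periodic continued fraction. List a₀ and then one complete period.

a₀ = ⌊√1173⌋ = 34.
With m₀=0, d₀=1 and mₖ₊₁ = dₖaₖ − mₖ, dₖ₊₁ = (n − mₖ₊₁²)/dₖ, aₖ₊₁ = ⌊(a₀+mₖ₊₁)/dₖ₊₁⌋:
  k=1: m=34, d=17, a=4
  k=2: m=34, d=1, a=68
d=1 and a=2a₀=68 at k=2, so the next step gives (m, d) = (34, 17) again — its k=1 value — and the period has length 2.

[34; 4, 68]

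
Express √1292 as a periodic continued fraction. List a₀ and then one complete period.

[35; 1, 16, 1, 70]

a₀ = ⌊√1292⌋ = 35.
With m₀=0, d₀=1 and mₖ₊₁ = dₖaₖ − mₖ, dₖ₊₁ = (n − mₖ₊₁²)/dₖ, aₖ₊₁ = ⌊(a₀+mₖ₊₁)/dₖ₊₁⌋:
  k=1: m=35, d=67, a=1
  k=2: m=32, d=4, a=16
  k=3: m=32, d=67, a=1
  k=4: m=35, d=1, a=70
d=1 and a=2a₀=70 at k=4, so the next step gives (m, d) = (35, 67) again — its k=1 value — and the period has length 4.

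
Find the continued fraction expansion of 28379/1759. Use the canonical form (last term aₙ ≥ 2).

28379 = 16×1759 + 235
1759 = 7×235 + 114
235 = 2×114 + 7
114 = 16×7 + 2
7 = 3×2 + 1
2 = 2×1 + 0  (stop)
So 28379/1759 = [16; 7, 2, 16, 3, 2].

[16; 7, 2, 16, 3, 2]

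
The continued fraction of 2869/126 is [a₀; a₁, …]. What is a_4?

2869 = 22·126 + 97   →  a_0 = 22
126 = 1·97 + 29   →  a_1 = 1
97 = 3·29 + 10   →  a_2 = 3
29 = 2·10 + 9   →  a_3 = 2
10 = 1·9 + 1   →  a_4 = 1

1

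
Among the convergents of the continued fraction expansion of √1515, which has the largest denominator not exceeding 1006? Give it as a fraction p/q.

√1515 = [38; 1, 11, 1, 76, …] (period length 4).
Convergents:
  p_0/q_0 = 38/1
  p_1/q_1 = 39/1
  p_2/q_2 = 467/12
  p_3/q_3 = 506/13
  p_4/q_4 = 38923/1000
  p_5/q_5 = 39429/1013
q_4 = 1000 ≤ 1006 < 1013 = q_5, so the answer is 38923/1000.

38923/1000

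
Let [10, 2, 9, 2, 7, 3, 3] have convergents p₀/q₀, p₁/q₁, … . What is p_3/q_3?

Using pₖ = aₖpₖ₋₁ + pₖ₋₂, qₖ = aₖqₖ₋₁ + qₖ₋₂ (with p₋₁=1, p₋₂=0, q₋₁=0, q₋₂=1):
  k=0: a=10, p=10, q=1
  k=1: a=2, p=21, q=2
  k=2: a=9, p=199, q=19
  k=3: a=2, p=419, q=40

419/40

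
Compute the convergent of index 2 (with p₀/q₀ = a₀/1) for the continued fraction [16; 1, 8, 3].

Using pₖ = aₖpₖ₋₁ + pₖ₋₂, qₖ = aₖqₖ₋₁ + qₖ₋₂ (with p₋₁=1, p₋₂=0, q₋₁=0, q₋₂=1):
  k=0: a=16, p=16, q=1
  k=1: a=1, p=17, q=1
  k=2: a=8, p=152, q=9

152/9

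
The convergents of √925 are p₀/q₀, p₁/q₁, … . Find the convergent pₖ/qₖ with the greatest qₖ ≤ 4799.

√925 = [30; 2, 2, 2, 2, 60, …] (period length 5).
Convergents:
  p_0/q_0 = 30/1
  p_1/q_1 = 61/2
  p_2/q_2 = 152/5
  p_3/q_3 = 365/12
  p_4/q_4 = 882/29
  p_5/q_5 = 53285/1752
  p_6/q_6 = 107452/3533
  p_7/q_7 = 268189/8818
q_6 = 3533 ≤ 4799 < 8818 = q_7, so the answer is 107452/3533.

107452/3533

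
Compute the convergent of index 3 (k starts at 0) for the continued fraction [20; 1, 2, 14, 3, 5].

889/43

Using pₖ = aₖpₖ₋₁ + pₖ₋₂, qₖ = aₖqₖ₋₁ + qₖ₋₂ (with p₋₁=1, p₋₂=0, q₋₁=0, q₋₂=1):
  k=0: a=20, p=20, q=1
  k=1: a=1, p=21, q=1
  k=2: a=2, p=62, q=3
  k=3: a=14, p=889, q=43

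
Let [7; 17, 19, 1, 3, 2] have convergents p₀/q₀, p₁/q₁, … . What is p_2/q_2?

Using pₖ = aₖpₖ₋₁ + pₖ₋₂, qₖ = aₖqₖ₋₁ + qₖ₋₂ (with p₋₁=1, p₋₂=0, q₋₁=0, q₋₂=1):
  k=0: a=7, p=7, q=1
  k=1: a=17, p=120, q=17
  k=2: a=19, p=2287, q=324

2287/324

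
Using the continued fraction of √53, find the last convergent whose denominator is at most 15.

51/7

√53 = [7; 3, 1, 1, 3, 14, …] (period length 5).
Convergents:
  p_0/q_0 = 7/1
  p_1/q_1 = 22/3
  p_2/q_2 = 29/4
  p_3/q_3 = 51/7
  p_4/q_4 = 182/25
q_3 = 7 ≤ 15 < 25 = q_4, so the answer is 51/7.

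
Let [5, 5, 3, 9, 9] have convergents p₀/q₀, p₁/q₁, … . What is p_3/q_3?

Using pₖ = aₖpₖ₋₁ + pₖ₋₂, qₖ = aₖqₖ₋₁ + qₖ₋₂ (with p₋₁=1, p₋₂=0, q₋₁=0, q₋₂=1):
  k=0: a=5, p=5, q=1
  k=1: a=5, p=26, q=5
  k=2: a=3, p=83, q=16
  k=3: a=9, p=773, q=149

773/149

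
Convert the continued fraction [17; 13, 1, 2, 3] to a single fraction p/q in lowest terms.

Fold from the inside: start with 3/1.
  2 + 1/3 = 7/3
  1 + 3/7 = 10/7
  13 + 7/10 = 137/10
  17 + 10/137 = 2339/137

2339/137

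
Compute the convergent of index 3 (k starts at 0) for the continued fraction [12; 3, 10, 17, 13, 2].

Using pₖ = aₖpₖ₋₁ + pₖ₋₂, qₖ = aₖqₖ₋₁ + qₖ₋₂ (with p₋₁=1, p₋₂=0, q₋₁=0, q₋₂=1):
  k=0: a=12, p=12, q=1
  k=1: a=3, p=37, q=3
  k=2: a=10, p=382, q=31
  k=3: a=17, p=6531, q=530

6531/530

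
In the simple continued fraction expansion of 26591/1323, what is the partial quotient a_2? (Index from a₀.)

10

26591 = 20·1323 + 131   →  a_0 = 20
1323 = 10·131 + 13   →  a_1 = 10
131 = 10·13 + 1   →  a_2 = 10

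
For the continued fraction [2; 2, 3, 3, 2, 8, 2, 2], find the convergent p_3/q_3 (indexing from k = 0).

Using pₖ = aₖpₖ₋₁ + pₖ₋₂, qₖ = aₖqₖ₋₁ + qₖ₋₂ (with p₋₁=1, p₋₂=0, q₋₁=0, q₋₂=1):
  k=0: a=2, p=2, q=1
  k=1: a=2, p=5, q=2
  k=2: a=3, p=17, q=7
  k=3: a=3, p=56, q=23

56/23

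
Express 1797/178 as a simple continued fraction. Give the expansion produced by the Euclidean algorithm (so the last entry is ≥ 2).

1797 = 10*178 + 17
178 = 10*17 + 8
17 = 2*8 + 1
8 = 8*1 + 0  (stop)
So 1797/178 = [10; 10, 2, 8].

[10; 10, 2, 8]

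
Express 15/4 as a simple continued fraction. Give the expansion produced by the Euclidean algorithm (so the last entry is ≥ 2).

15 = 3·4 + 3
4 = 1·3 + 1
3 = 3·1 + 0  (stop)
So 15/4 = [3; 1, 3].

[3; 1, 3]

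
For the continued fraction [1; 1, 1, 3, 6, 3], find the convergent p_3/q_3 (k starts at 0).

11/7

Using pₖ = aₖpₖ₋₁ + pₖ₋₂, qₖ = aₖqₖ₋₁ + qₖ₋₂ (with p₋₁=1, p₋₂=0, q₋₁=0, q₋₂=1):
  k=0: a=1, p=1, q=1
  k=1: a=1, p=2, q=1
  k=2: a=1, p=3, q=2
  k=3: a=3, p=11, q=7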